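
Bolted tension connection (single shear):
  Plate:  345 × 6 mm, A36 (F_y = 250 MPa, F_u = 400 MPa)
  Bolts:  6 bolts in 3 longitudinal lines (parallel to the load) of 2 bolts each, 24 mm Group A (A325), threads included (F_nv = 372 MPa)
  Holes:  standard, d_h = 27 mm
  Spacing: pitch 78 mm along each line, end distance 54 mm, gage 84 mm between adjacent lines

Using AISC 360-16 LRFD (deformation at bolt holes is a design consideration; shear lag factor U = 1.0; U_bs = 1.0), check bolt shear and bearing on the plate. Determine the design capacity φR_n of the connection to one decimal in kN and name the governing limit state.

573.5 kN (bearing governs)

Bolt shear: A_b = π(24)²/4 = 452.39 mm². φR_n = 0.75 × 372 × 452.39 × 6 × 1 = 757.3 kN.
Bearing (6 mm plate, F_u = 400 MPa): end bolts L_c = 54 − 27/2 = 40.5, R_n = min(1.2×40.5×6×400, 2.4×24×6×400) = 116.64 kN/bolt; interior L_c = 78 − 27 = 51, R_n = 138.24 kN/bolt. φR_n = 0.75 × (3×116.64 + 3×138.24) = 573.5 kN.
Governing: min(757.3, 573.5) = 573.5 kN → bearing.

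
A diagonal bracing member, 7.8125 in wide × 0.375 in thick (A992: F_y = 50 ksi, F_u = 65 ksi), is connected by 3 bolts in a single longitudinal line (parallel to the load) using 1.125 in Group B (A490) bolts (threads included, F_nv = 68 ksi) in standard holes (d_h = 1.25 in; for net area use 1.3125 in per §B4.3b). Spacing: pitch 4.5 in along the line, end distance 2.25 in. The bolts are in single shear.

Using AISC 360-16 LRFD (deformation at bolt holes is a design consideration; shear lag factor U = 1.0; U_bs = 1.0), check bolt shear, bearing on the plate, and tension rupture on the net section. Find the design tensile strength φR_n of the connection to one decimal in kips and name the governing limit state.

Bolt shear: A_b = π(1.125)²/4 = 0.99402 in². φR_n = 0.75 × 68 × 0.99402 × 3 × 1 = 152.1 kips.
Bearing (0.375 in plate, F_u = 65 ksi): end bolts L_c = 2.25 − 1.25/2 = 1.625, R_n = min(1.2×1.625×0.375×65, 2.4×1.125×0.375×65) = 47.531 kips/bolt; interior L_c = 4.5 − 1.25 = 3.25, R_n = 65.813 kips/bolt. φR_n = 0.75 × (1×47.531 + 2×65.813) = 134.4 kips.
Tension rupture (net): A_n = (7.8125 − 1×1.3125)×0.375 = 2.4375 in² (U = 1.0, A_e = A_n). φR_n = 0.75 × 65 × 2.4375 = 118.8 kips.
Governing: min(152.1, 134.4, 118.8) = 118.8 kips → net-section rupture.

118.8 kips (net-section rupture governs)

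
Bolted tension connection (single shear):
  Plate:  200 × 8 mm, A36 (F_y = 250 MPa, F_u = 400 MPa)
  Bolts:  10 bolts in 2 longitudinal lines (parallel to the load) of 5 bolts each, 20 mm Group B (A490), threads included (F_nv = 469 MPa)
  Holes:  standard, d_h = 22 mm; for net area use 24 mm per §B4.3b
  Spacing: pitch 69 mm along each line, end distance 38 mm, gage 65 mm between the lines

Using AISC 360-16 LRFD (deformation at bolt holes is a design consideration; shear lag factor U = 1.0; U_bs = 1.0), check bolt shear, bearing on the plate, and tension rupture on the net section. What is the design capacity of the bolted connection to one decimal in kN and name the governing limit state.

364.8 kN (net-section rupture governs)

Bolt shear: A_b = π(20)²/4 = 314.16 mm². φR_n = 0.75 × 469 × 314.16 × 10 × 1 = 1105.1 kN.
Bearing (8 mm plate, F_u = 400 MPa): end bolts L_c = 38 − 22/2 = 27, R_n = min(1.2×27×8×400, 2.4×20×8×400) = 103.68 kN/bolt; interior L_c = 69 − 22 = 47, R_n = 153.6 kN/bolt. φR_n = 0.75 × (2×103.68 + 8×153.6) = 1077.1 kN.
Tension rupture (net): A_n = (200 − 2×24)×8 = 1216 mm² (U = 1.0, A_e = A_n). φR_n = 0.75 × 400 × 1216 = 364.8 kN.
Governing: min(1105.1, 1077.1, 364.8) = 364.8 kN → net-section rupture.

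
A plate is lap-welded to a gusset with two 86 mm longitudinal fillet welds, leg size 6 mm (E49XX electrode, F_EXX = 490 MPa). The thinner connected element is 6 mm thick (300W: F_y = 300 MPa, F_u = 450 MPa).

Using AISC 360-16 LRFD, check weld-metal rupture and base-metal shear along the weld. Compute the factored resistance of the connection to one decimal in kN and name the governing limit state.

160.9 kN (weld metal governs)

Weld metal: throat = 0.707×6 = 4.242 mm, L = 2×86 = 172 mm. φR_n = 0.75 × 0.6 × 490 × 4.242 × 172 = 160.9 kN.
Base metal shear (6 mm plate): yield φR_n = 1.0×0.6×300×6×172 = 185.8 kN; rupture φR_n = 0.75×0.6×450×6×172 = 209.0 kN; take 185.8 kN (yield).
Governing: min(160.9, 185.8) = 160.9 kN → weld metal.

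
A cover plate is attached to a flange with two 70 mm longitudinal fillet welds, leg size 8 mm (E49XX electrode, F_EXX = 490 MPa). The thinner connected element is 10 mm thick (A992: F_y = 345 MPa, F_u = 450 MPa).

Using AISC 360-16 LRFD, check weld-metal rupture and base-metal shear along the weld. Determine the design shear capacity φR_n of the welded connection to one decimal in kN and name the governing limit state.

174.6 kN (weld metal governs)

Weld metal: throat = 0.707×8 = 5.656 mm, L = 2×70 = 140 mm. φR_n = 0.75 × 0.6 × 490 × 5.656 × 140 = 174.6 kN.
Base metal shear (10 mm plate): yield φR_n = 1.0×0.6×345×10×140 = 289.8 kN; rupture φR_n = 0.75×0.6×450×10×140 = 283.5 kN; take 283.5 kN (rupture).
Governing: min(174.6, 283.5) = 174.6 kN → weld metal.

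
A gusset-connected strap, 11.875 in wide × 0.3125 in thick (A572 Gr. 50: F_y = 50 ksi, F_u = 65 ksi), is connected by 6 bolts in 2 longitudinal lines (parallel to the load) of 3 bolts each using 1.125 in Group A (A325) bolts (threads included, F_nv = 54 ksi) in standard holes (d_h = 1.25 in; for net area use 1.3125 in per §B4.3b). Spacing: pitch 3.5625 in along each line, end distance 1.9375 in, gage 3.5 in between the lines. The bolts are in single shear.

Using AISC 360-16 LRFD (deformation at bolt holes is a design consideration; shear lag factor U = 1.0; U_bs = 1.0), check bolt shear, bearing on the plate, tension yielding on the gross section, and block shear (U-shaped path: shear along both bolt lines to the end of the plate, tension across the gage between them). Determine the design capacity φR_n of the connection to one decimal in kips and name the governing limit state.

139.0 kips (block shear governs)

Bolt shear: A_b = π(1.125)²/4 = 0.99402 in². φR_n = 0.75 × 54 × 0.99402 × 6 × 1 = 241.5 kips.
Bearing (0.3125 in plate, F_u = 65 ksi): end bolts L_c = 1.9375 − 1.25/2 = 1.3125, R_n = min(1.2×1.3125×0.3125×65, 2.4×1.125×0.3125×65) = 31.992 kips/bolt; interior L_c = 3.5625 − 1.25 = 2.3125, R_n = 54.844 kips/bolt. φR_n = 0.75 × (2×31.992 + 4×54.844) = 212.5 kips.
Tension yield (gross): A_g = 11.875×0.3125 = 3.7109 in². φR_n = 0.90 × 50 × 3.7109 = 167.0 kips.
Block shear: shear path 2×[1.9375+2×3.5625] = 2×9.0625 in, A_gv = 5.6641, A_nv = 2×(9.0625 − 2.5×1.3125)×0.3125 = 3.6133 in²; tension across gage: (3.5 − 1×1.3125)×0.3125 = 0.68359 in². R_n = min(0.6×65×3.6133, 0.6×50×5.6641) + 1.0×65×0.68359 = min(140.92, 169.92) + 44.433 = 185.35 kips. φR_n = 0.75 × 185.35 = 139.0 kips.
Governing: min(241.5, 212.5, 167.0, 139.0) = 139.0 kips → block shear.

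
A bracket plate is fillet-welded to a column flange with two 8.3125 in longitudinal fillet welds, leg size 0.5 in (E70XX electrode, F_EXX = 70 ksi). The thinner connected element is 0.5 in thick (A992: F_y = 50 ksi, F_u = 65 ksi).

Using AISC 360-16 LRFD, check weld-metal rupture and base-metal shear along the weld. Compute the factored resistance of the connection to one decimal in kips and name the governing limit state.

Weld metal: throat = 0.707×0.5 = 0.3535 in, L = 2×8.3125 = 16.625 in. φR_n = 0.75 × 0.6 × 70 × 0.3535 × 16.625 = 185.1 kips.
Base metal shear (0.5 in plate): yield φR_n = 1.0×0.6×50×0.5×16.625 = 249.4 kips; rupture φR_n = 0.75×0.6×65×0.5×16.625 = 243.1 kips; take 243.1 kips (rupture).
Governing: min(185.1, 243.1) = 185.1 kips → weld metal.

185.1 kips (weld metal governs)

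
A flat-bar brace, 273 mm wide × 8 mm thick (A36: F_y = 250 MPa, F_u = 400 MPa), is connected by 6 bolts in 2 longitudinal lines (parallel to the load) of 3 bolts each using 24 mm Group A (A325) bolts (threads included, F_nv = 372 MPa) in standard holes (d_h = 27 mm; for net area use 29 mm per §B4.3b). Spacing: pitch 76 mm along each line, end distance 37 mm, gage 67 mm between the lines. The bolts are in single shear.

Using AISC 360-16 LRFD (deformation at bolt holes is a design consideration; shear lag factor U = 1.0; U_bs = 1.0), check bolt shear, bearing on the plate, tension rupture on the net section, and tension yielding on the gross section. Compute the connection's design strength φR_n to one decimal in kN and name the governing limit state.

Bolt shear: A_b = π(24)²/4 = 452.39 mm². φR_n = 0.75 × 372 × 452.39 × 6 × 1 = 757.3 kN.
Bearing (8 mm plate, F_u = 400 MPa): end bolts L_c = 37 − 27/2 = 23.5, R_n = min(1.2×23.5×8×400, 2.4×24×8×400) = 90.24 kN/bolt; interior L_c = 76 − 27 = 49, R_n = 184.32 kN/bolt. φR_n = 0.75 × (2×90.24 + 4×184.32) = 688.3 kN.
Tension rupture (net): A_n = (273 − 2×29)×8 = 1720 mm² (U = 1.0, A_e = A_n). φR_n = 0.75 × 400 × 1720 = 516.0 kN.
Tension yield (gross): A_g = 273×8 = 2184 mm². φR_n = 0.90 × 250 × 2184 = 491.4 kN.
Governing: min(757.3, 688.3, 516.0, 491.4) = 491.4 kN → gross-section yield.

491.4 kN (gross-section yield governs)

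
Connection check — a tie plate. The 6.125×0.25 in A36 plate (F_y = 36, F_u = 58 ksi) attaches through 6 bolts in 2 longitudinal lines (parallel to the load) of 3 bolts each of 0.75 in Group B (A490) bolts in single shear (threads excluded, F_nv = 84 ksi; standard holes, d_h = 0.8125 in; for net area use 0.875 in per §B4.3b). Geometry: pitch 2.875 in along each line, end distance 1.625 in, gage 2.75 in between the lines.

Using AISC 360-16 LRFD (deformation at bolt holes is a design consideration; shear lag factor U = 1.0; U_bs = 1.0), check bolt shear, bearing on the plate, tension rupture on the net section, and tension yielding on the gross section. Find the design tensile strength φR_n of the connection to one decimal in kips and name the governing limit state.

Bolt shear: A_b = π(0.75)²/4 = 0.44179 in². φR_n = 0.75 × 84 × 0.44179 × 6 × 1 = 167.0 kips.
Bearing (0.25 in plate, F_u = 58 ksi): end bolts L_c = 1.625 − 0.8125/2 = 1.21875, R_n = min(1.2×1.21875×0.25×58, 2.4×0.75×0.25×58) = 21.206 kips/bolt; interior L_c = 2.875 − 0.8125 = 2.0625, R_n = 26.1 kips/bolt. φR_n = 0.75 × (2×21.206 + 4×26.1) = 110.1 kips.
Tension rupture (net): A_n = (6.125 − 2×0.875)×0.25 = 1.0938 in² (U = 1.0, A_e = A_n). φR_n = 0.75 × 58 × 1.0938 = 47.6 kips.
Tension yield (gross): A_g = 6.125×0.25 = 1.5313 in². φR_n = 0.90 × 36 × 1.5313 = 49.6 kips.
Governing: min(167.0, 110.1, 47.6, 49.6) = 47.6 kips → net-section rupture.

47.6 kips (net-section rupture governs)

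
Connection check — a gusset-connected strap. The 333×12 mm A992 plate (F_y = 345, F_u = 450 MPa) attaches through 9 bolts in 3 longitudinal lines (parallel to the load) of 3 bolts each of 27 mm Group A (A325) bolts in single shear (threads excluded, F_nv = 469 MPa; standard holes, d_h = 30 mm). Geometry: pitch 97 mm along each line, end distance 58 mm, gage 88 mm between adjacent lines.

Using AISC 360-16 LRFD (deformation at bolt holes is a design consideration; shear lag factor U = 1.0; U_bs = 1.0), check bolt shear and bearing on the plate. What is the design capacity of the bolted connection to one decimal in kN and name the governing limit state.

1812.6 kN (bolt shear governs)

Bolt shear: A_b = π(27)²/4 = 572.56 mm². φR_n = 0.75 × 469 × 572.56 × 9 × 1 = 1812.6 kN.
Bearing (12 mm plate, F_u = 450 MPa): end bolts L_c = 58 − 30/2 = 43, R_n = min(1.2×43×12×450, 2.4×27×12×450) = 278.64 kN/bolt; interior L_c = 97 − 30 = 67, R_n = 349.92 kN/bolt. φR_n = 0.75 × (3×278.64 + 6×349.92) = 2201.6 kN.
Governing: min(1812.6, 2201.6) = 1812.6 kN → bolt shear.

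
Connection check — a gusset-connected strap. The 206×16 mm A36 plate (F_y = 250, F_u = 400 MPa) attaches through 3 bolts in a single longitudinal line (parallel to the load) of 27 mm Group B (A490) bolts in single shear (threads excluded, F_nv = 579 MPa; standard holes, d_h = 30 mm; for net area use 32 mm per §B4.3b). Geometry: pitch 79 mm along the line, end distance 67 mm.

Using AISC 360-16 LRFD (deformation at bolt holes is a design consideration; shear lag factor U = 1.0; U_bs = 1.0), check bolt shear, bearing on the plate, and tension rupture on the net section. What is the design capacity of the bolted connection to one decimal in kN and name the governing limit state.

Bolt shear: A_b = π(27)²/4 = 572.56 mm². φR_n = 0.75 × 579 × 572.56 × 3 × 1 = 745.9 kN.
Bearing (16 mm plate, F_u = 400 MPa): end bolts L_c = 67 − 30/2 = 52, R_n = min(1.2×52×16×400, 2.4×27×16×400) = 399.36 kN/bolt; interior L_c = 79 − 30 = 49, R_n = 376.32 kN/bolt. φR_n = 0.75 × (1×399.36 + 2×376.32) = 864.0 kN.
Tension rupture (net): A_n = (206 − 1×32)×16 = 2784 mm² (U = 1.0, A_e = A_n). φR_n = 0.75 × 400 × 2784 = 835.2 kN.
Governing: min(745.9, 864.0, 835.2) = 745.9 kN → bolt shear.

745.9 kN (bolt shear governs)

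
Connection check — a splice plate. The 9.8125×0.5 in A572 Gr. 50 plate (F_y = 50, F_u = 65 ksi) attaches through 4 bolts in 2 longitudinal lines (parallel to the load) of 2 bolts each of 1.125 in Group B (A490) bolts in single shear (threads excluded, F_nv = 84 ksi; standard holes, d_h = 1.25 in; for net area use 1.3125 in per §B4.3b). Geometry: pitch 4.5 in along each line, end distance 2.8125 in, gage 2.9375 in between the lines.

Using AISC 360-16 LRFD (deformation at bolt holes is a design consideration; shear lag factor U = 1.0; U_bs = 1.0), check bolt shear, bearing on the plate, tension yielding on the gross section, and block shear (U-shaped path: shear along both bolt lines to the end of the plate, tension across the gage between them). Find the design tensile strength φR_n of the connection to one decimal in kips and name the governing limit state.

Bolt shear: A_b = π(1.125)²/4 = 0.99402 in². φR_n = 0.75 × 84 × 0.99402 × 4 × 1 = 250.5 kips.
Bearing (0.5 in plate, F_u = 65 ksi): end bolts L_c = 2.8125 − 1.25/2 = 2.1875, R_n = min(1.2×2.1875×0.5×65, 2.4×1.125×0.5×65) = 85.313 kips/bolt; interior L_c = 4.5 − 1.25 = 3.25, R_n = 87.75 kips/bolt. φR_n = 0.75 × (2×85.313 + 2×87.75) = 259.6 kips.
Tension yield (gross): A_g = 9.8125×0.5 = 4.9063 in². φR_n = 0.90 × 50 × 4.9063 = 220.8 kips.
Block shear: shear path 2×[2.8125+1×4.5] = 2×7.3125 in, A_gv = 7.3125, A_nv = 2×(7.3125 − 1.5×1.3125)×0.5 = 5.3438 in²; tension across gage: (2.9375 − 1×1.3125)×0.5 = 0.8125 in². R_n = min(0.6×65×5.3438, 0.6×50×7.3125) + 1.0×65×0.8125 = min(208.41, 219.38) + 52.813 = 261.22 kips. φR_n = 0.75 × 261.22 = 195.9 kips.
Governing: min(250.5, 259.6, 220.8, 195.9) = 195.9 kips → block shear.

195.9 kips (block shear governs)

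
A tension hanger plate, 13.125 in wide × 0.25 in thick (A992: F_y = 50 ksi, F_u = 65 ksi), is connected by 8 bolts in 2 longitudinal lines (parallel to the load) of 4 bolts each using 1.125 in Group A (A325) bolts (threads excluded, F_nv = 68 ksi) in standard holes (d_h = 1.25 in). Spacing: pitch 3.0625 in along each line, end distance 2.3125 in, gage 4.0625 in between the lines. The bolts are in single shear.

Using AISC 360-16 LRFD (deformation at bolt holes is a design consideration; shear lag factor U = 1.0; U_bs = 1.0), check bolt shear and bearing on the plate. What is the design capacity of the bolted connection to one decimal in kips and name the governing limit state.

208.4 kips (bearing governs)

Bolt shear: A_b = π(1.125)²/4 = 0.99402 in². φR_n = 0.75 × 68 × 0.99402 × 8 × 1 = 405.6 kips.
Bearing (0.25 in plate, F_u = 65 ksi): end bolts L_c = 2.3125 − 1.25/2 = 1.6875, R_n = min(1.2×1.6875×0.25×65, 2.4×1.125×0.25×65) = 32.906 kips/bolt; interior L_c = 3.0625 − 1.25 = 1.8125, R_n = 35.344 kips/bolt. φR_n = 0.75 × (2×32.906 + 6×35.344) = 208.4 kips.
Governing: min(405.6, 208.4) = 208.4 kips → bearing.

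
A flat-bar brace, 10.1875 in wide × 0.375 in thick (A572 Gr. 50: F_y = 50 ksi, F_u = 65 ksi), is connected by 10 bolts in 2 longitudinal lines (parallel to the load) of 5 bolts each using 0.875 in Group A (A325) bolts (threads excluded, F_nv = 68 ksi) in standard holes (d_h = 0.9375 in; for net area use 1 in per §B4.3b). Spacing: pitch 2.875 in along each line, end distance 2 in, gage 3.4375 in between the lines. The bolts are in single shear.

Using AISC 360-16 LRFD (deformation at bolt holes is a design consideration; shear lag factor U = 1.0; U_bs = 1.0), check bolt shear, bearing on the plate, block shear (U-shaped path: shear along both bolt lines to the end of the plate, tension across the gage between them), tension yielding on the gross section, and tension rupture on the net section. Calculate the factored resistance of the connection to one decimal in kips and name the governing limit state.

Bolt shear: A_b = π(0.875)²/4 = 0.60132 in². φR_n = 0.75 × 68 × 0.60132 × 10 × 1 = 306.7 kips.
Bearing (0.375 in plate, F_u = 65 ksi): end bolts L_c = 2 − 0.9375/2 = 1.53125, R_n = min(1.2×1.53125×0.375×65, 2.4×0.875×0.375×65) = 44.789 kips/bolt; interior L_c = 2.875 − 0.9375 = 1.9375, R_n = 51.188 kips/bolt. φR_n = 0.75 × (2×44.789 + 8×51.188) = 374.3 kips.
Block shear: shear path 2×[2+4×2.875] = 2×13.5 in, A_gv = 10.125, A_nv = 2×(13.5 − 4.5×1)×0.375 = 6.75 in²; tension across gage: (3.4375 − 1×1)×0.375 = 0.91406 in². R_n = min(0.6×65×6.75, 0.6×50×10.125) + 1.0×65×0.91406 = min(263.25, 303.75) + 59.414 = 322.66 kips. φR_n = 0.75 × 322.66 = 242.0 kips.
Tension yield (gross): A_g = 10.1875×0.375 = 3.8203 in². φR_n = 0.90 × 50 × 3.8203 = 171.9 kips.
Tension rupture (net): A_n = (10.1875 − 2×1)×0.375 = 3.0703 in² (U = 1.0, A_e = A_n). φR_n = 0.75 × 65 × 3.0703 = 149.7 kips.
Governing: min(306.7, 374.3, 242.0, 171.9, 149.7) = 149.7 kips → net-section rupture.

149.7 kips (net-section rupture governs)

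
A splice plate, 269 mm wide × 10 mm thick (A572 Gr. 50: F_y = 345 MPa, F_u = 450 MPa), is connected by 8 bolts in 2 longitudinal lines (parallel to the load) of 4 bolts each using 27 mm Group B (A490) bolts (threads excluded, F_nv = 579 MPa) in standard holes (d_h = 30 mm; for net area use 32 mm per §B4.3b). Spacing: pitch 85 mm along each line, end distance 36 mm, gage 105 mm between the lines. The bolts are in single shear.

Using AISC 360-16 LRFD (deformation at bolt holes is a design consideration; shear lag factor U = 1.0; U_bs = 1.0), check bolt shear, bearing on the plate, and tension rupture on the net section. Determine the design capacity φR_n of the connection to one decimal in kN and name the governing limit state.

Bolt shear: A_b = π(27)²/4 = 572.56 mm². φR_n = 0.75 × 579 × 572.56 × 8 × 1 = 1989.1 kN.
Bearing (10 mm plate, F_u = 450 MPa): end bolts L_c = 36 − 30/2 = 21, R_n = min(1.2×21×10×450, 2.4×27×10×450) = 113.4 kN/bolt; interior L_c = 85 − 30 = 55, R_n = 291.6 kN/bolt. φR_n = 0.75 × (2×113.4 + 6×291.6) = 1482.3 kN.
Tension rupture (net): A_n = (269 − 2×32)×10 = 2050 mm² (U = 1.0, A_e = A_n). φR_n = 0.75 × 450 × 2050 = 691.9 kN.
Governing: min(1989.1, 1482.3, 691.9) = 691.9 kN → net-section rupture.

691.9 kN (net-section rupture governs)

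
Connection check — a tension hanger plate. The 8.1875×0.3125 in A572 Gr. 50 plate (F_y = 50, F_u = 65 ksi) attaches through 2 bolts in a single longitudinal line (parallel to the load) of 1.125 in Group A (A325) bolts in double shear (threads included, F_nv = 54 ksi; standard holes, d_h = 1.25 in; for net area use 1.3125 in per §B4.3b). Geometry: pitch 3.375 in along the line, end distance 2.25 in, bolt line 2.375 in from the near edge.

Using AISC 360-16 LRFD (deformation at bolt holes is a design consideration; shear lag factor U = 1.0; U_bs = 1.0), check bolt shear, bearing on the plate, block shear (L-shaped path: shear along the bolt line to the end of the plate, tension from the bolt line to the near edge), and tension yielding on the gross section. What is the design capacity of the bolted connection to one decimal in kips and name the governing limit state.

59.6 kips (block shear governs)

Bolt shear: A_b = π(1.125)²/4 = 0.99402 in². φR_n = 0.75 × 54 × 0.99402 × 2 × 2 = 161.0 kips.
Bearing (0.3125 in plate, F_u = 65 ksi): end bolts L_c = 2.25 − 1.25/2 = 1.625, R_n = min(1.2×1.625×0.3125×65, 2.4×1.125×0.3125×65) = 39.609 kips/bolt; interior L_c = 3.375 − 1.25 = 2.125, R_n = 51.797 kips/bolt. φR_n = 0.75 × (1×39.609 + 1×51.797) = 68.6 kips.
Block shear: shear path 1×[2.25+1×3.375] = 1×5.625 in, A_gv = 1.7578, A_nv = 1×(5.625 − 1.5×1.3125)×0.3125 = 1.1426 in²; tension to near edge: (2.375 − 0.5×1.3125)×0.3125 = 0.53711 in². R_n = min(0.6×65×1.1426, 0.6×50×1.7578) + 1.0×65×0.53711 = min(44.561, 52.734) + 34.912 = 79.473 kips. φR_n = 0.75 × 79.473 = 59.6 kips.
Tension yield (gross): A_g = 8.1875×0.3125 = 2.5586 in². φR_n = 0.90 × 50 × 2.5586 = 115.1 kips.
Governing: min(161.0, 68.6, 59.6, 115.1) = 59.6 kips → block shear.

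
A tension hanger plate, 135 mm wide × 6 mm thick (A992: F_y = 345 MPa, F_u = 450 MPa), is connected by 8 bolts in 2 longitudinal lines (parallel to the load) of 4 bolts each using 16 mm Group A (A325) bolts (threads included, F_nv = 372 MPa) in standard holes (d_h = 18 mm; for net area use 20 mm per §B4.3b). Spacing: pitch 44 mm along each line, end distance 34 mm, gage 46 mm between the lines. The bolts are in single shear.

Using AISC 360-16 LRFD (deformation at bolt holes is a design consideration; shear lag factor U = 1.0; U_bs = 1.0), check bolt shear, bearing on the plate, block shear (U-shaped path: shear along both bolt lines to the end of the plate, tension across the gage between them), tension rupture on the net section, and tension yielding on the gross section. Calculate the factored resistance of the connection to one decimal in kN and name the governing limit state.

Bolt shear: A_b = π(16)²/4 = 201.06 mm². φR_n = 0.75 × 372 × 201.06 × 8 × 1 = 448.8 kN.
Bearing (6 mm plate, F_u = 450 MPa): end bolts L_c = 34 − 18/2 = 25, R_n = min(1.2×25×6×450, 2.4×16×6×450) = 81 kN/bolt; interior L_c = 44 − 18 = 26, R_n = 84.24 kN/bolt. φR_n = 0.75 × (2×81 + 6×84.24) = 500.6 kN.
Block shear: shear path 2×[34+3×44] = 2×166 mm, A_gv = 1992, A_nv = 2×(166 − 3.5×20)×6 = 1152 mm²; tension across gage: (46 − 1×20)×6 = 156 mm². R_n = min(0.6×450×1152, 0.6×345×1992) + 1.0×450×156 = min(311.04, 412.34) + 70.2 = 381.24 kN. φR_n = 0.75 × 381.24 = 285.9 kN.
Tension rupture (net): A_n = (135 − 2×20)×6 = 570 mm² (U = 1.0, A_e = A_n). φR_n = 0.75 × 450 × 570 = 192.4 kN.
Tension yield (gross): A_g = 135×6 = 810 mm². φR_n = 0.90 × 345 × 810 = 251.5 kN.
Governing: min(448.8, 500.6, 285.9, 192.4, 251.5) = 192.4 kN → net-section rupture.

192.4 kN (net-section rupture governs)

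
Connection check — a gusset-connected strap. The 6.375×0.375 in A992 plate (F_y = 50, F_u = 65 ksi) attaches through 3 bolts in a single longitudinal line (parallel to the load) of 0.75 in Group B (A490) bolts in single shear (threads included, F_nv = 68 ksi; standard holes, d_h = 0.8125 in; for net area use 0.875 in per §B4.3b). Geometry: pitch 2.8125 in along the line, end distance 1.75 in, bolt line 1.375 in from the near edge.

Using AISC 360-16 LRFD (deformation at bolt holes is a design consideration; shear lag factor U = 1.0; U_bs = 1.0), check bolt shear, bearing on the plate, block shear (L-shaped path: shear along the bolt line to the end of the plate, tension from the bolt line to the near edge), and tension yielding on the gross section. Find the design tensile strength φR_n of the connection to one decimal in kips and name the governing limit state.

Bolt shear: A_b = π(0.75)²/4 = 0.44179 in². φR_n = 0.75 × 68 × 0.44179 × 3 × 1 = 67.6 kips.
Bearing (0.375 in plate, F_u = 65 ksi): end bolts L_c = 1.75 − 0.8125/2 = 1.34375, R_n = min(1.2×1.34375×0.375×65, 2.4×0.75×0.375×65) = 39.305 kips/bolt; interior L_c = 2.8125 − 0.8125 = 2, R_n = 43.875 kips/bolt. φR_n = 0.75 × (1×39.305 + 2×43.875) = 95.3 kips.
Block shear: shear path 1×[1.75+2×2.8125] = 1×7.375 in, A_gv = 2.7656, A_nv = 1×(7.375 − 2.5×0.875)×0.375 = 1.9453 in²; tension to near edge: (1.375 − 0.5×0.875)×0.375 = 0.35156 in². R_n = min(0.6×65×1.9453, 0.6×50×2.7656) + 1.0×65×0.35156 = min(75.867, 82.968) + 22.851 = 98.718 kips. φR_n = 0.75 × 98.718 = 74.0 kips.
Tension yield (gross): A_g = 6.375×0.375 = 2.3906 in². φR_n = 0.90 × 50 × 2.3906 = 107.6 kips.
Governing: min(67.6, 95.3, 74.0, 107.6) = 67.6 kips → bolt shear.

67.6 kips (bolt shear governs)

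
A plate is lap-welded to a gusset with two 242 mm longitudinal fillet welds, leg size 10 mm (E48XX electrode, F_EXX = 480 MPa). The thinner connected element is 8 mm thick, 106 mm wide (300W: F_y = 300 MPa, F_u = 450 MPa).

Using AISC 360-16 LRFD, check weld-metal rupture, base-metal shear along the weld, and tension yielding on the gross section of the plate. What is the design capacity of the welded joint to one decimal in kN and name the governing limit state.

229.0 kN (gross-section yield governs)

Weld metal: throat = 0.707×10 = 7.07 mm, L = 2×242 = 484 mm. φR_n = 0.75 × 0.6 × 480 × 7.07 × 484 = 739.1 kN.
Base metal shear (8 mm plate): yield φR_n = 1.0×0.6×300×8×484 = 697.0 kN; rupture φR_n = 0.75×0.6×450×8×484 = 784.1 kN; take 697.0 kN (yield).
Tension yield (gross): A_g = 106×8 = 848 mm². φR_n = 0.90 × 300 × 848 = 229.0 kN.
Governing: min(739.1, 697.0, 229.0) = 229.0 kN → gross-section yield.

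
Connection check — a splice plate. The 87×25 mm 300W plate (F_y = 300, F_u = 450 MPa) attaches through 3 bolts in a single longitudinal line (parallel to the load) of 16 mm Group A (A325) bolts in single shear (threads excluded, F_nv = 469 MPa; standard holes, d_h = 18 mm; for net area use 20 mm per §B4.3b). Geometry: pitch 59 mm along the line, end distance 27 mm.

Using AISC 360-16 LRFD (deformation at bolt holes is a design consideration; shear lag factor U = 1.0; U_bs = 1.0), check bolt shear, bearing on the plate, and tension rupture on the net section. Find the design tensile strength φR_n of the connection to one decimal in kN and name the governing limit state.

212.2 kN (bolt shear governs)

Bolt shear: A_b = π(16)²/4 = 201.06 mm². φR_n = 0.75 × 469 × 201.06 × 3 × 1 = 212.2 kN.
Bearing (25 mm plate, F_u = 450 MPa): end bolts L_c = 27 − 18/2 = 18, R_n = min(1.2×18×25×450, 2.4×16×25×450) = 243 kN/bolt; interior L_c = 59 − 18 = 41, R_n = 432 kN/bolt. φR_n = 0.75 × (1×243 + 2×432) = 830.3 kN.
Tension rupture (net): A_n = (87 − 1×20)×25 = 1675 mm² (U = 1.0, A_e = A_n). φR_n = 0.75 × 450 × 1675 = 565.3 kN.
Governing: min(212.2, 830.3, 565.3) = 212.2 kN → bolt shear.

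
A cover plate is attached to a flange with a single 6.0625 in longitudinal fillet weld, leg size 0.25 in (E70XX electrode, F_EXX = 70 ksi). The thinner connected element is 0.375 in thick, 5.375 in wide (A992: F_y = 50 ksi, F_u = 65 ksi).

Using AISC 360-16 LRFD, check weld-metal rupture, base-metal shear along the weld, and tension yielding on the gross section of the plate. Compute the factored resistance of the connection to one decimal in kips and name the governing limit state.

33.8 kips (weld metal governs)

Weld metal: throat = 0.707×0.25 = 0.17675 in, L = 6.0625 in. φR_n = 0.75 × 0.6 × 70 × 0.17675 × 6.0625 = 33.8 kips.
Base metal shear (0.375 in plate): yield φR_n = 1.0×0.6×50×0.375×6.0625 = 68.2 kips; rupture φR_n = 0.75×0.6×65×0.375×6.0625 = 66.5 kips; take 66.5 kips (rupture).
Tension yield (gross): A_g = 5.375×0.375 = 2.0156 in². φR_n = 0.90 × 50 × 2.0156 = 90.7 kips.
Governing: min(33.8, 66.5, 90.7) = 33.8 kips → weld metal.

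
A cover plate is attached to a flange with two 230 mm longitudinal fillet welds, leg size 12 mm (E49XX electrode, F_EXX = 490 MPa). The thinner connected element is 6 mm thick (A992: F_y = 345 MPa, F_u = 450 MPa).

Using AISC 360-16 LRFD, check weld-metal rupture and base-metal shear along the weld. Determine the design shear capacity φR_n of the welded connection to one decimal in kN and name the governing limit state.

Weld metal: throat = 0.707×12 = 8.484 mm, L = 2×230 = 460 mm. φR_n = 0.75 × 0.6 × 490 × 8.484 × 460 = 860.5 kN.
Base metal shear (6 mm plate): yield φR_n = 1.0×0.6×345×6×460 = 571.3 kN; rupture φR_n = 0.75×0.6×450×6×460 = 558.9 kN; take 558.9 kN (rupture).
Governing: min(860.5, 558.9) = 558.9 kN → base-metal shear.

558.9 kN (base-metal shear governs)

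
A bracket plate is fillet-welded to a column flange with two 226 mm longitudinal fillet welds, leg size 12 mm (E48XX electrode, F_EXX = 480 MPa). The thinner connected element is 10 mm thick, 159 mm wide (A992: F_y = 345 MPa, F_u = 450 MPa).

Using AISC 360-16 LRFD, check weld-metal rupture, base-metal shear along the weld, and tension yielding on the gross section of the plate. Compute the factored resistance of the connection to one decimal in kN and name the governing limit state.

493.7 kN (gross-section yield governs)

Weld metal: throat = 0.707×12 = 8.484 mm, L = 2×226 = 452 mm. φR_n = 0.75 × 0.6 × 480 × 8.484 × 452 = 828.3 kN.
Base metal shear (10 mm plate): yield φR_n = 1.0×0.6×345×10×452 = 935.6 kN; rupture φR_n = 0.75×0.6×450×10×452 = 915.3 kN; take 915.3 kN (rupture).
Tension yield (gross): A_g = 159×10 = 1590 mm². φR_n = 0.90 × 345 × 1590 = 493.7 kN.
Governing: min(828.3, 915.3, 493.7) = 493.7 kN → gross-section yield.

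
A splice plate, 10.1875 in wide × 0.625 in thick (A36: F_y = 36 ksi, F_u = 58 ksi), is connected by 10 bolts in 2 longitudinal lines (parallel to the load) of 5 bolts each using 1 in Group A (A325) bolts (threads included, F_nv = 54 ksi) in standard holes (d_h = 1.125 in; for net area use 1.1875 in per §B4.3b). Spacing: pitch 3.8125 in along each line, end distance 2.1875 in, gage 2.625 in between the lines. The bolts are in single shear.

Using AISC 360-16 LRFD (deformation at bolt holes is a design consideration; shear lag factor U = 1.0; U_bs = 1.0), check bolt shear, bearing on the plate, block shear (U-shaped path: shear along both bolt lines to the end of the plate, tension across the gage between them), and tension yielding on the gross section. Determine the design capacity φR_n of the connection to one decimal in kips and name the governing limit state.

Bolt shear: A_b = π(1)²/4 = 0.7854 in². φR_n = 0.75 × 54 × 0.7854 × 10 × 1 = 318.1 kips.
Bearing (0.625 in plate, F_u = 58 ksi): end bolts L_c = 2.1875 − 1.125/2 = 1.625, R_n = min(1.2×1.625×0.625×58, 2.4×1×0.625×58) = 70.688 kips/bolt; interior L_c = 3.8125 − 1.125 = 2.6875, R_n = 87 kips/bolt. φR_n = 0.75 × (2×70.688 + 8×87) = 628.0 kips.
Block shear: shear path 2×[2.1875+4×3.8125] = 2×17.4375 in, A_gv = 21.797, A_nv = 2×(17.4375 − 4.5×1.1875)×0.625 = 15.117 in²; tension across gage: (2.625 − 1×1.1875)×0.625 = 0.89844 in². R_n = min(0.6×58×15.117, 0.6×36×21.797) + 1.0×58×0.89844 = min(526.07, 470.82) + 52.11 = 522.93 kips. φR_n = 0.75 × 522.93 = 392.2 kips.
Tension yield (gross): A_g = 10.1875×0.625 = 6.3672 in². φR_n = 0.90 × 36 × 6.3672 = 206.3 kips.
Governing: min(318.1, 628.0, 392.2, 206.3) = 206.3 kips → gross-section yield.

206.3 kips (gross-section yield governs)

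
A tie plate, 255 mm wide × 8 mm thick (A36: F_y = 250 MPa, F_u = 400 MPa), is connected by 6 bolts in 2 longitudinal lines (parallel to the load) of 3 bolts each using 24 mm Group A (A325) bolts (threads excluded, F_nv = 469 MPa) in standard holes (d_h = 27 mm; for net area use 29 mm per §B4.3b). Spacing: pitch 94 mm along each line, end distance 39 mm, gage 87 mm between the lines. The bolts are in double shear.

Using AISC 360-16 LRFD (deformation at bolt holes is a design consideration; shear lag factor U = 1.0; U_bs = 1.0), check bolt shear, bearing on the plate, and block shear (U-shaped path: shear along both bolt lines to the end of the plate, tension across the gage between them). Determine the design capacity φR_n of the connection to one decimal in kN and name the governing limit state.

547.8 kN (block shear governs)

Bolt shear: A_b = π(24)²/4 = 452.39 mm². φR_n = 0.75 × 469 × 452.39 × 6 × 2 = 1909.5 kN.
Bearing (8 mm plate, F_u = 400 MPa): end bolts L_c = 39 − 27/2 = 25.5, R_n = min(1.2×25.5×8×400, 2.4×24×8×400) = 97.92 kN/bolt; interior L_c = 94 − 27 = 67, R_n = 184.32 kN/bolt. φR_n = 0.75 × (2×97.92 + 4×184.32) = 699.8 kN.
Block shear: shear path 2×[39+2×94] = 2×227 mm, A_gv = 3632, A_nv = 2×(227 − 2.5×29)×8 = 2472 mm²; tension across gage: (87 − 1×29)×8 = 464 mm². R_n = min(0.6×400×2472, 0.6×250×3632) + 1.0×400×464 = min(593.28, 544.8) + 185.6 = 730.4 kN. φR_n = 0.75 × 730.4 = 547.8 kN.
Governing: min(1909.5, 699.8, 547.8) = 547.8 kN → block shear.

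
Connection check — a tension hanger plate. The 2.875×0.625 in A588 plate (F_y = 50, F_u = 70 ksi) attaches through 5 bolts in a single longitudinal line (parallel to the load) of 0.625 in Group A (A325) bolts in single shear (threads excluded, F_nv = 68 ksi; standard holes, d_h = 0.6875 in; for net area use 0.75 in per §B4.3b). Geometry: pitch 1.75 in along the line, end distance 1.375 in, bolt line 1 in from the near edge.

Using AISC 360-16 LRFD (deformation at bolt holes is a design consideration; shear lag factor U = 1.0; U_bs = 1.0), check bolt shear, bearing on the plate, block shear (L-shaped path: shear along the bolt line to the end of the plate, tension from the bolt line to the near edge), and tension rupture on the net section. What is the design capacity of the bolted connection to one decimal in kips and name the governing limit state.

Bolt shear: A_b = π(0.625)²/4 = 0.3068 in². φR_n = 0.75 × 68 × 0.3068 × 5 × 1 = 78.2 kips.
Bearing (0.625 in plate, F_u = 70 ksi): end bolts L_c = 1.375 − 0.6875/2 = 1.03125, R_n = min(1.2×1.03125×0.625×70, 2.4×0.625×0.625×70) = 54.141 kips/bolt; interior L_c = 1.75 − 0.6875 = 1.0625, R_n = 55.781 kips/bolt. φR_n = 0.75 × (1×54.141 + 4×55.781) = 207.9 kips.
Block shear: shear path 1×[1.375+4×1.75] = 1×8.375 in, A_gv = 5.2344, A_nv = 1×(8.375 − 4.5×0.75)×0.625 = 3.125 in²; tension to near edge: (1 − 0.5×0.75)×0.625 = 0.39063 in². R_n = min(0.6×70×3.125, 0.6×50×5.2344) + 1.0×70×0.39063 = min(131.25, 157.03) + 27.344 = 158.59 kips. φR_n = 0.75 × 158.59 = 118.9 kips.
Tension rupture (net): A_n = (2.875 − 1×0.75)×0.625 = 1.3281 in² (U = 1.0, A_e = A_n). φR_n = 0.75 × 70 × 1.3281 = 69.7 kips.
Governing: min(78.2, 207.9, 118.9, 69.7) = 69.7 kips → net-section rupture.

69.7 kips (net-section rupture governs)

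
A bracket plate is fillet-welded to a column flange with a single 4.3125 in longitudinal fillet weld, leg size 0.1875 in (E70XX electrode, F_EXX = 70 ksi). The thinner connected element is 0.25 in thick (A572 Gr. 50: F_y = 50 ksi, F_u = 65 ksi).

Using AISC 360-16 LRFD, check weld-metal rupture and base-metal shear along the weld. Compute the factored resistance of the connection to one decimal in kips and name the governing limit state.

18.0 kips (weld metal governs)

Weld metal: throat = 0.707×0.1875 = 0.13256 in, L = 4.3125 in. φR_n = 0.75 × 0.6 × 70 × 0.13256 × 4.3125 = 18.0 kips.
Base metal shear (0.25 in plate): yield φR_n = 1.0×0.6×50×0.25×4.3125 = 32.3 kips; rupture φR_n = 0.75×0.6×65×0.25×4.3125 = 31.5 kips; take 31.5 kips (rupture).
Governing: min(18.0, 31.5) = 18.0 kips → weld metal.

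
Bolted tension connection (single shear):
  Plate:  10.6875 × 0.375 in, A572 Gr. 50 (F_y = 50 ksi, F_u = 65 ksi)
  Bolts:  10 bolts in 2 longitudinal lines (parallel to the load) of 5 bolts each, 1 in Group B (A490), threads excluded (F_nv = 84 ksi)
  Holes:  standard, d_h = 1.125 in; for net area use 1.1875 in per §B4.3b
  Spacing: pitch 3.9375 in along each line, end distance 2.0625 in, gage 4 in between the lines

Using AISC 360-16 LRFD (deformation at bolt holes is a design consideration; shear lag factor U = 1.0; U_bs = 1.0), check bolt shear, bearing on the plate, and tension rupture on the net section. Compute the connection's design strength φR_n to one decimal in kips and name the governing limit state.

Bolt shear: A_b = π(1)²/4 = 0.7854 in². φR_n = 0.75 × 84 × 0.7854 × 10 × 1 = 494.8 kips.
Bearing (0.375 in plate, F_u = 65 ksi): end bolts L_c = 2.0625 − 1.125/2 = 1.5, R_n = min(1.2×1.5×0.375×65, 2.4×1×0.375×65) = 43.875 kips/bolt; interior L_c = 3.9375 − 1.125 = 2.8125, R_n = 58.5 kips/bolt. φR_n = 0.75 × (2×43.875 + 8×58.5) = 416.8 kips.
Tension rupture (net): A_n = (10.6875 − 2×1.1875)×0.375 = 3.1172 in² (U = 1.0, A_e = A_n). φR_n = 0.75 × 65 × 3.1172 = 152.0 kips.
Governing: min(494.8, 416.8, 152.0) = 152.0 kips → net-section rupture.

152.0 kips (net-section rupture governs)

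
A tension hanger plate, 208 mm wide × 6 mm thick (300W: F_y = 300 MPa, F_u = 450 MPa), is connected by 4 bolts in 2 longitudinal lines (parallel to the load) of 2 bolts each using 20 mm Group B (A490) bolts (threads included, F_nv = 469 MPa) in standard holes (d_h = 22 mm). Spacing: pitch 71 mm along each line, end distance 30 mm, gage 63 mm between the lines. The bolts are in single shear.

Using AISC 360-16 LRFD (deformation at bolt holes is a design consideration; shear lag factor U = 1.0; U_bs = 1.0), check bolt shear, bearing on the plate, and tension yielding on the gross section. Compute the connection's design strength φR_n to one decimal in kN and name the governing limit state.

286.7 kN (bearing governs)

Bolt shear: A_b = π(20)²/4 = 314.16 mm². φR_n = 0.75 × 469 × 314.16 × 4 × 1 = 442.0 kN.
Bearing (6 mm plate, F_u = 450 MPa): end bolts L_c = 30 − 22/2 = 19, R_n = min(1.2×19×6×450, 2.4×20×6×450) = 61.56 kN/bolt; interior L_c = 71 − 22 = 49, R_n = 129.6 kN/bolt. φR_n = 0.75 × (2×61.56 + 2×129.6) = 286.7 kN.
Tension yield (gross): A_g = 208×6 = 1248 mm². φR_n = 0.90 × 300 × 1248 = 337.0 kN.
Governing: min(442.0, 286.7, 337.0) = 286.7 kN → bearing.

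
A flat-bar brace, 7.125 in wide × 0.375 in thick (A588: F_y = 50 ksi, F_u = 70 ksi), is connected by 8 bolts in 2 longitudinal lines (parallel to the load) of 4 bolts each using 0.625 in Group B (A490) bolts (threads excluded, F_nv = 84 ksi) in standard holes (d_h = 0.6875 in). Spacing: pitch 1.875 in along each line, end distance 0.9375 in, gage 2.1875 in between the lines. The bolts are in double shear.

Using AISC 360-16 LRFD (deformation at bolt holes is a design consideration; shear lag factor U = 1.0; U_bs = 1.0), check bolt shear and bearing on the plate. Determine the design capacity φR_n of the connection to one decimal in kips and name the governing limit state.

Bolt shear: A_b = π(0.625)²/4 = 0.3068 in². φR_n = 0.75 × 84 × 0.3068 × 8 × 2 = 309.3 kips.
Bearing (0.375 in plate, F_u = 70 ksi): end bolts L_c = 0.9375 − 0.6875/2 = 0.59375, R_n = min(1.2×0.59375×0.375×70, 2.4×0.625×0.375×70) = 18.703 kips/bolt; interior L_c = 1.875 − 0.6875 = 1.1875, R_n = 37.406 kips/bolt. φR_n = 0.75 × (2×18.703 + 6×37.406) = 196.4 kips.
Governing: min(309.3, 196.4) = 196.4 kips → bearing.

196.4 kips (bearing governs)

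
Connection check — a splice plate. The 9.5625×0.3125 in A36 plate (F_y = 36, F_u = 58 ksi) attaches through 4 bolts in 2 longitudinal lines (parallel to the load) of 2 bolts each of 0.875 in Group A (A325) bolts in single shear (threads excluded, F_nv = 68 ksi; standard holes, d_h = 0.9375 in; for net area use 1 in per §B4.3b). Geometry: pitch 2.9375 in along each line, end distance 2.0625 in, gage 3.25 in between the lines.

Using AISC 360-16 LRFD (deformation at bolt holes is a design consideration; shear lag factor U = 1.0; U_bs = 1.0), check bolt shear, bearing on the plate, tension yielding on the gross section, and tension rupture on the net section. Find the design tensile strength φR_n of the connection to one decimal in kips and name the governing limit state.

Bolt shear: A_b = π(0.875)²/4 = 0.60132 in². φR_n = 0.75 × 68 × 0.60132 × 4 × 1 = 122.7 kips.
Bearing (0.3125 in plate, F_u = 58 ksi): end bolts L_c = 2.0625 − 0.9375/2 = 1.59375, R_n = min(1.2×1.59375×0.3125×58, 2.4×0.875×0.3125×58) = 34.664 kips/bolt; interior L_c = 2.9375 − 0.9375 = 2, R_n = 38.063 kips/bolt. φR_n = 0.75 × (2×34.664 + 2×38.063) = 109.1 kips.
Tension yield (gross): A_g = 9.5625×0.3125 = 2.9883 in². φR_n = 0.90 × 36 × 2.9883 = 96.8 kips.
Tension rupture (net): A_n = (9.5625 − 2×1)×0.3125 = 2.3633 in² (U = 1.0, A_e = A_n). φR_n = 0.75 × 58 × 2.3633 = 102.8 kips.
Governing: min(122.7, 109.1, 96.8, 102.8) = 96.8 kips → gross-section yield.

96.8 kips (gross-section yield governs)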